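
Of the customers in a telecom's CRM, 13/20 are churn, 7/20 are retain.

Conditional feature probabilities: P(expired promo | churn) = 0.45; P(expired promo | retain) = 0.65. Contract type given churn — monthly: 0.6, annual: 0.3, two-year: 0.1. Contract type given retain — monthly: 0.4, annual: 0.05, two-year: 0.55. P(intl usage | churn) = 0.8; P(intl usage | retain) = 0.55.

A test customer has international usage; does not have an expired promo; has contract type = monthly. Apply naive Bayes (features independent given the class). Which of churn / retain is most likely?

churn: 0.65 × (1−0.45) × 0.6 × 0.8 = 0.1716
retain: 0.35 × (1−0.65) × 0.4 × 0.55 = 0.02695
Highest score → churn.

churn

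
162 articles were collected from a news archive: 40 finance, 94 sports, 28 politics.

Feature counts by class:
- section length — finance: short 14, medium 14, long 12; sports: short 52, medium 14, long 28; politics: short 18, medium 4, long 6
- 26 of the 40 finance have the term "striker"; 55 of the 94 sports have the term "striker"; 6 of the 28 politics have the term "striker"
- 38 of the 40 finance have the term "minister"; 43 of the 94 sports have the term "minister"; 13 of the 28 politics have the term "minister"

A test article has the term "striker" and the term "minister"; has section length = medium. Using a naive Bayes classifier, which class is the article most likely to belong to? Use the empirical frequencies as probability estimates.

finance: (40/162) × (14/40) × (26/40) × (38/40) ≈ 0.0533642
sports: (94/162) × (14/94) × (55/94) × (43/94) ≈ 0.0231307
politics: (28/162) × (4/28) × (6/28) × (13/28) ≈ 0.00245654
Highest score → finance.

finance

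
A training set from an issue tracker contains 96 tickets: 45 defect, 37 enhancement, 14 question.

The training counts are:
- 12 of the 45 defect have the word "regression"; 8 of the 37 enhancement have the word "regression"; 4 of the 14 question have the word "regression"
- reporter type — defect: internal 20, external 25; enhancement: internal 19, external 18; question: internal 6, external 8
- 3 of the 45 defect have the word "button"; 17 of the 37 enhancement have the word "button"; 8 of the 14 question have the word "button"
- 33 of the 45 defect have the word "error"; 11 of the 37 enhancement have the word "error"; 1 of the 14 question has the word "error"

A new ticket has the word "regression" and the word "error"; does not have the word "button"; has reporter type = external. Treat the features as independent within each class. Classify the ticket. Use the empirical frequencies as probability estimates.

defect: (45/96) × (12/45) × (25/45) × (42/45) × (33/45) ≈ 0.0475309
enhancement: (37/96) × (8/37) × (18/37) × (20/37) × (11/37) ≈ 0.00651492
question: (14/96) × (4/14) × (8/14) × (6/14) × (1/14) ≈ 0.000728863
Highest score → defect.

defect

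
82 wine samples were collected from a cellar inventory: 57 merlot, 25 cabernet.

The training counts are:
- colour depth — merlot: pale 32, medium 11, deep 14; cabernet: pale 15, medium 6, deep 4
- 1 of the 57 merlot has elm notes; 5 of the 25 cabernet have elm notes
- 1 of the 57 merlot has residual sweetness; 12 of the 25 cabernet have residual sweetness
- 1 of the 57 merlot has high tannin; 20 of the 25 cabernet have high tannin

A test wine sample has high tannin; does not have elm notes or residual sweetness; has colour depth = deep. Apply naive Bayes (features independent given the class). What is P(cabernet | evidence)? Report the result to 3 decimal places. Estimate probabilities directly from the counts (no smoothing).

0.849

merlot: (57/82) × (14/57) × (56/57) × (56/57) × (1/57) ≈ 0.00289112
cabernet: (25/82) × (4/25) × (20/25) × (13/25) × (20/25) ≈ 0.0162341
P(cabernet | x) = 0.0162341 / 0.01912522 ≈ 0.849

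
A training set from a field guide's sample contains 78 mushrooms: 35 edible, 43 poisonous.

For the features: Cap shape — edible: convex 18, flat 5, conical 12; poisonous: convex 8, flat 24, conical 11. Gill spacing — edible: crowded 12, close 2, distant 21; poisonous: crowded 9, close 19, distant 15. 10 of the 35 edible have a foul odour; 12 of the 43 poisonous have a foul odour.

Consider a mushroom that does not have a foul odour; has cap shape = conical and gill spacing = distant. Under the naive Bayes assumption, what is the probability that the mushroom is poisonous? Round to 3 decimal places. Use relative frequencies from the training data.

edible: (35/78) × (12/35) × (21/35) × (25/35) ≈ 0.0659341
poisonous: (43/78) × (11/43) × (15/43) × (31/43) ≈ 0.0354662
P(poisonous | x) = 0.0354662 / 0.1014003 ≈ 0.350

0.350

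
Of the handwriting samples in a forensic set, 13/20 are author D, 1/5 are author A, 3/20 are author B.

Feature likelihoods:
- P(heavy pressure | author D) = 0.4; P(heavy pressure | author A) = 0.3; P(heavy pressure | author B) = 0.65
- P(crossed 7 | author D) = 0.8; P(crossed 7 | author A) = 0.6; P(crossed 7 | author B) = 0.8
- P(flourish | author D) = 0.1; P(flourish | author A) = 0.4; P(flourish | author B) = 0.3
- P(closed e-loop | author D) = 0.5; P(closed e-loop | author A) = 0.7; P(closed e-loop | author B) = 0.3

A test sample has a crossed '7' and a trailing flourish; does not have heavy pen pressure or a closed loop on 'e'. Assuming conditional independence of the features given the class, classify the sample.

author D

author D: 0.65 × (1−0.4) × 0.8 × 0.1 × (1−0.5) = 0.0156
author A: 0.2 × (1−0.3) × 0.6 × 0.4 × (1−0.7) = 0.01008
author B: 0.15 × (1−0.65) × 0.8 × 0.3 × (1−0.3) = 0.00882
Highest score → author D.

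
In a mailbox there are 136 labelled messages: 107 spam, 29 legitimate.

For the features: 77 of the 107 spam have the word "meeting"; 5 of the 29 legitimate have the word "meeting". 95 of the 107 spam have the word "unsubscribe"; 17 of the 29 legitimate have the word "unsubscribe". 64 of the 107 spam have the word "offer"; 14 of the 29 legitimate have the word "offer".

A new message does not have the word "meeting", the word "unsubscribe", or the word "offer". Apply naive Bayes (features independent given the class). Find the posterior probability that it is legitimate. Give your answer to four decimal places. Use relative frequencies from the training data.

0.7916

spam: (107/136) × (30/107) × (12/107) × (43/107) ≈ 0.00994179
legitimate: (29/136) × (24/29) × (12/29) × (15/29) ≈ 0.0377702
P(legitimate | x) = 0.0377702 / 0.04771199 ≈ 0.7916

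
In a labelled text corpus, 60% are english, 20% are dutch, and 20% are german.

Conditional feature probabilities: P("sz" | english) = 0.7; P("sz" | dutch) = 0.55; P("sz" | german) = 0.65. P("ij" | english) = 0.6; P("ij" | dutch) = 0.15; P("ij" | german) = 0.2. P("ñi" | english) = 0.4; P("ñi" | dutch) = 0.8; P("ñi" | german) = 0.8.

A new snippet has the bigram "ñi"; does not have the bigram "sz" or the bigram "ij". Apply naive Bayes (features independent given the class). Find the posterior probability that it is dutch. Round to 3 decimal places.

english: 0.6 × (1−0.7) × (1−0.6) × 0.4 = 0.0288
dutch: 0.2 × (1−0.55) × (1−0.15) × 0.8 = 0.0612
german: 0.2 × (1−0.65) × (1−0.2) × 0.8 = 0.0448
P(dutch | x) = 0.0612 / 0.1348 ≈ 0.454

0.454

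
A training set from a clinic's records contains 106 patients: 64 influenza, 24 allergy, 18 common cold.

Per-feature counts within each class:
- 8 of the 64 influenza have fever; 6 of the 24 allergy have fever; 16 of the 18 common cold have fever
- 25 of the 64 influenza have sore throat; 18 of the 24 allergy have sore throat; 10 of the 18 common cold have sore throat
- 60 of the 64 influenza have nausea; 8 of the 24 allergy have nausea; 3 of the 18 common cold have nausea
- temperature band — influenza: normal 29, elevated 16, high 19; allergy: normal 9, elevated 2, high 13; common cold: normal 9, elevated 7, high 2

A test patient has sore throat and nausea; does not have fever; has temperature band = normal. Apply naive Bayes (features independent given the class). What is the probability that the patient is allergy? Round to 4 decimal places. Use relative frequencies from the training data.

0.1524

influenza: (64/106) × (56/64) × (25/64) × (60/64) × (29/64) ≈ 0.0876661
allergy: (24/106) × (18/24) × (18/24) × (8/24) × (9/24) ≈ 0.0159198
common cold: (18/106) × (2/18) × (10/18) × (3/18) × (9/18) ≈ 0.000873515
P(allergy | x) = 0.0159198 / 0.104459415 ≈ 0.1524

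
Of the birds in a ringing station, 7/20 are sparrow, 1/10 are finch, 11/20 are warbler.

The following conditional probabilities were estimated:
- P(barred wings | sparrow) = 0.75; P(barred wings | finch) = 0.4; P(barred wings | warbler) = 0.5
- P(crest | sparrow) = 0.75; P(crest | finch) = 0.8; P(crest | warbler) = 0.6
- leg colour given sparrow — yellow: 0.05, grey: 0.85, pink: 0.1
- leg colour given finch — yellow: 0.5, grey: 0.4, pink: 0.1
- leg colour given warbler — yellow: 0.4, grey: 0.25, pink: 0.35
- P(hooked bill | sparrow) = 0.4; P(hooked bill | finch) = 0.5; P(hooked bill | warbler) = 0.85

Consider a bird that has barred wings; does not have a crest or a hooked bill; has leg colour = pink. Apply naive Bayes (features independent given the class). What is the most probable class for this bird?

warbler

sparrow: 0.35 × 0.75 × (1−0.75) × 0.1 × (1−0.4) = 0.0039375
finch: 0.1 × 0.4 × (1−0.8) × 0.1 × (1−0.5) = 0.0004
warbler: 0.55 × 0.5 × (1−0.6) × 0.35 × (1−0.85) = 0.005775
Highest score → warbler.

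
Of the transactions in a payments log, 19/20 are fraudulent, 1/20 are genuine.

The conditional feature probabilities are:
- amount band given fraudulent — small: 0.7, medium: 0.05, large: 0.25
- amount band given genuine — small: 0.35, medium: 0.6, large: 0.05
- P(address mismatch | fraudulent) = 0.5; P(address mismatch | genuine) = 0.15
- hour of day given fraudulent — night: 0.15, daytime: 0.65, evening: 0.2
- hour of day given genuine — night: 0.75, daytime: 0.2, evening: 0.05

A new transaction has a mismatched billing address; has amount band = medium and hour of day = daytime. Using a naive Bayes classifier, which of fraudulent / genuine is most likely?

fraudulent: 0.95 × 0.05 × 0.5 × 0.65 = 0.0154375
genuine: 0.05 × 0.6 × 0.15 × 0.2 = 0.0009
Highest score → fraudulent.

fraudulent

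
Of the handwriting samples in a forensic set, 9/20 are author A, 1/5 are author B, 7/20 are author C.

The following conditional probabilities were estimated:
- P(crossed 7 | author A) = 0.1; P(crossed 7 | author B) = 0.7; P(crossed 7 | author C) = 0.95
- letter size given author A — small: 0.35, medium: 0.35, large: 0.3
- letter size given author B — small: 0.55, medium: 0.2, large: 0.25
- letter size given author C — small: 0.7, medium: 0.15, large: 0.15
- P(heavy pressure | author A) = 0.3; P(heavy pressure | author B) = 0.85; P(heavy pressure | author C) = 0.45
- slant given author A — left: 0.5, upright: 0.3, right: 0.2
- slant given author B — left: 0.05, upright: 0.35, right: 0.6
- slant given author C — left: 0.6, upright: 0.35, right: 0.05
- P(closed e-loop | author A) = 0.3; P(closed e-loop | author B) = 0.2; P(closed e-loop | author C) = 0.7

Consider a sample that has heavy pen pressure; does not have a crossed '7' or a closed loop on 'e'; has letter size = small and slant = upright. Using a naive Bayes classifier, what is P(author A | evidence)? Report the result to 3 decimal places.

author A: 0.45 × (1−0.1) × 0.35 × 0.3 × 0.3 × (1−0.3) = 0.00893025
author B: 0.2 × (1−0.7) × 0.55 × 0.85 × 0.35 × (1−0.2) = 0.007854
author C: 0.35 × (1−0.95) × 0.7 × 0.45 × 0.35 × (1−0.7) = 0.0005788125
P(author A | x) = 0.00893025 / 0.0173630625 ≈ 0.514

0.514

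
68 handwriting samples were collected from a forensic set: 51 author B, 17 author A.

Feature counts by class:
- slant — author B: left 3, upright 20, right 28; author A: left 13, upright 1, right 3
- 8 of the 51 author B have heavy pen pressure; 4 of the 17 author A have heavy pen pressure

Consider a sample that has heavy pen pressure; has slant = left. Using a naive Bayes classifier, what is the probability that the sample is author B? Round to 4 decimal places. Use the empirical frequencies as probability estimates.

0.1333

author B: (51/68) × (3/51) × (8/51) ≈ 0.00692042
author A: (17/68) × (13/17) × (4/17) ≈ 0.0449827
P(author B | x) = 0.00692042 / 0.05190312 ≈ 0.1333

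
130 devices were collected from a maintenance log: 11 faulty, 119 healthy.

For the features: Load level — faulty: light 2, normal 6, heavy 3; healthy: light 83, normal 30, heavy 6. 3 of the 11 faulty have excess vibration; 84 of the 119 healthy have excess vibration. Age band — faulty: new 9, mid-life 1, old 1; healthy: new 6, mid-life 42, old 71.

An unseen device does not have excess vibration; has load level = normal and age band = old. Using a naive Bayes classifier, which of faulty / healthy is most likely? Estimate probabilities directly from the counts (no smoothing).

healthy

faulty: (11/130) × (6/11) × (8/11) × (1/11) ≈ 0.00305149
healthy: (119/130) × (30/119) × (35/119) × (71/119) ≈ 0.0404958
Highest score → healthy.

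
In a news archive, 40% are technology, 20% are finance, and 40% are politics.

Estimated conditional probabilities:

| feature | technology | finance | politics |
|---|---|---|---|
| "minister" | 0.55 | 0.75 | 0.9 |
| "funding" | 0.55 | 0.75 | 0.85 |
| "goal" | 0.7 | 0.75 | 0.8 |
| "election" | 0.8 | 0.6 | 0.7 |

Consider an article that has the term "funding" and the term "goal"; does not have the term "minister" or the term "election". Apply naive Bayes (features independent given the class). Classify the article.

technology: 0.4 × (1−0.55) × 0.55 × 0.7 × (1−0.8) = 0.01386
finance: 0.2 × (1−0.75) × 0.75 × 0.75 × (1−0.6) = 0.01125
politics: 0.4 × (1−0.9) × 0.85 × 0.8 × (1−0.7) = 0.00816
Highest score → technology.

technology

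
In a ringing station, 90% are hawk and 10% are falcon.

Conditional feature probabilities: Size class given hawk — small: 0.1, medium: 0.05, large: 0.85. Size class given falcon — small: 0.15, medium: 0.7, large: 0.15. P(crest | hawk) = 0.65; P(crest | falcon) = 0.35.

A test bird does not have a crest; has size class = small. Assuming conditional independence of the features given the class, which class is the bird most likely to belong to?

hawk: 0.9 × 0.1 × (1−0.65) = 0.0315
falcon: 0.1 × 0.15 × (1−0.35) = 0.00975
Highest score → hawk.

hawk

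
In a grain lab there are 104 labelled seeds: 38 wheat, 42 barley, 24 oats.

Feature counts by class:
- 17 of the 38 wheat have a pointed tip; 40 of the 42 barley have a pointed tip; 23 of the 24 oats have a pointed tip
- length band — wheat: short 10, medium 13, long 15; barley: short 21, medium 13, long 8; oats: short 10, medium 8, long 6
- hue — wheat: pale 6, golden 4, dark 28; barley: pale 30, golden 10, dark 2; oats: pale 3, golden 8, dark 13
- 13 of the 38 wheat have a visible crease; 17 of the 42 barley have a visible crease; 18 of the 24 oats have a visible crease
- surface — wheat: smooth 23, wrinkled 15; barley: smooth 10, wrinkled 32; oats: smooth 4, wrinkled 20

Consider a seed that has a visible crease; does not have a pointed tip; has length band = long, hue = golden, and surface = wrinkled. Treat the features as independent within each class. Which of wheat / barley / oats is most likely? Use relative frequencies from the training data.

wheat: (38/104) × (21/38) × (15/38) × (4/38) × (13/38) × (15/38) ≈ 0.00113302
barley: (42/104) × (2/42) × (8/42) × (10/42) × (17/42) × (32/42) ≈ 0.00026896
oats: (24/104) × (1/24) × (6/24) × (8/24) × (18/24) × (20/24) ≈ 0.000500801
Highest score → wheat.

wheat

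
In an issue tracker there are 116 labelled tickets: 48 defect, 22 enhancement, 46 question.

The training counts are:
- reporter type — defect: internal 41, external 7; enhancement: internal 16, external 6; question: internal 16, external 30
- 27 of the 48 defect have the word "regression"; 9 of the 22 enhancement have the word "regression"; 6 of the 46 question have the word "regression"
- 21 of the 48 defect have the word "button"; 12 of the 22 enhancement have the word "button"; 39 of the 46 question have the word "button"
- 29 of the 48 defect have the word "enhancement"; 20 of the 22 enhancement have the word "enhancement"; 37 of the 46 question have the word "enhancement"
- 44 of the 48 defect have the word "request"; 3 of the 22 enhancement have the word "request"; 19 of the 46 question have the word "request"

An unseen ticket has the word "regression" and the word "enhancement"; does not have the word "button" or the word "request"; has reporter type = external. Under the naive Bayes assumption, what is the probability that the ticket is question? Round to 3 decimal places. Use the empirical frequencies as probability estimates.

defect: (48/116) × (7/48) × (27/48) × (27/48) × (29/48) × (4/48) = 0.0009613037109375
enhancement: (22/116) × (6/22) × (9/22) × (10/22) × (20/22) × (19/22) ≈ 0.00755142
question: (46/116) × (30/46) × (6/46) × (7/46) × (37/46) × (27/46) ≈ 0.00242352
P(question | x) = 0.00242352 / 0.0109362437109375 ≈ 0.222

0.222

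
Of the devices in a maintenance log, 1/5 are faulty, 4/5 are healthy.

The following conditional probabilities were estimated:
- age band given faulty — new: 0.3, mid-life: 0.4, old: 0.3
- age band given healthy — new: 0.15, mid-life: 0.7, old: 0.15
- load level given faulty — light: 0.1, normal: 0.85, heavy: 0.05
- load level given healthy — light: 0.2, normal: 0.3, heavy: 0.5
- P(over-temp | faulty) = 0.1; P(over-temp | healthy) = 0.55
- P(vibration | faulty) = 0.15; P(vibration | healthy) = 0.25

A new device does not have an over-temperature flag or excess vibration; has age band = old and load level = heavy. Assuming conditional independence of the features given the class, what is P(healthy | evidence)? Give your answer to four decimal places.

0.8982

faulty: 0.2 × 0.3 × 0.05 × (1−0.1) × (1−0.15) = 0.002295
healthy: 0.8 × 0.15 × 0.5 × (1−0.55) × (1−0.25) = 0.02025
P(healthy | x) = 0.02025 / 0.022545 ≈ 0.8982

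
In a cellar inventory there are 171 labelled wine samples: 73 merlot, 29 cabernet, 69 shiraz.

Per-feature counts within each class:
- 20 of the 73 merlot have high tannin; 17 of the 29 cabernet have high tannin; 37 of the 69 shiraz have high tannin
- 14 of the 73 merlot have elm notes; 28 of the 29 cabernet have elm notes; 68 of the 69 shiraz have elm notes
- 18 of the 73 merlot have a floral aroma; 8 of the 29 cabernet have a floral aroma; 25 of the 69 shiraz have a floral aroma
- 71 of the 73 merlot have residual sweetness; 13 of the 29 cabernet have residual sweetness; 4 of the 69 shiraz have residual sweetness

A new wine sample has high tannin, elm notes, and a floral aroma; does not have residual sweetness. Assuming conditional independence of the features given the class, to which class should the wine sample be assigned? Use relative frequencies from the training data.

merlot: (73/171) × (20/73) × (14/73) × (18/73) × (2/73) ≈ 0.000151529
cabernet: (29/171) × (17/29) × (28/29) × (8/29) × (16/29) ≈ 0.0146092
shiraz: (69/171) × (37/69) × (68/69) × (25/69) × (65/69) ≈ 0.0727814
Highest score → shiraz.

shiraz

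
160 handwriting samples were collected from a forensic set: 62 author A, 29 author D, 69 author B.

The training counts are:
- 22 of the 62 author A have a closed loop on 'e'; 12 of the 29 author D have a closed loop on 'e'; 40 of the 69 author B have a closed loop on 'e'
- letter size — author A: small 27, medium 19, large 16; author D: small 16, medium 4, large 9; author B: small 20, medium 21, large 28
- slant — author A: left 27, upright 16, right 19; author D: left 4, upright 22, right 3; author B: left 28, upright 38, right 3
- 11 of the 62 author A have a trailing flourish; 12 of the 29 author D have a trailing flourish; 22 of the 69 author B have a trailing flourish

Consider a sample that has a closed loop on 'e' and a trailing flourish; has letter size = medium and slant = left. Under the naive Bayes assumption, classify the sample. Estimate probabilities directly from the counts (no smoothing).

author B

author A: (62/160) × (22/62) × (19/62) × (27/62) × (11/62) ≈ 0.00325565
author D: (29/160) × (12/29) × (4/29) × (4/29) × (12/29) ≈ 0.00059043
author B: (69/160) × (40/69) × (21/69) × (28/69) × (22/69) ≈ 0.00984448
Highest score → author B.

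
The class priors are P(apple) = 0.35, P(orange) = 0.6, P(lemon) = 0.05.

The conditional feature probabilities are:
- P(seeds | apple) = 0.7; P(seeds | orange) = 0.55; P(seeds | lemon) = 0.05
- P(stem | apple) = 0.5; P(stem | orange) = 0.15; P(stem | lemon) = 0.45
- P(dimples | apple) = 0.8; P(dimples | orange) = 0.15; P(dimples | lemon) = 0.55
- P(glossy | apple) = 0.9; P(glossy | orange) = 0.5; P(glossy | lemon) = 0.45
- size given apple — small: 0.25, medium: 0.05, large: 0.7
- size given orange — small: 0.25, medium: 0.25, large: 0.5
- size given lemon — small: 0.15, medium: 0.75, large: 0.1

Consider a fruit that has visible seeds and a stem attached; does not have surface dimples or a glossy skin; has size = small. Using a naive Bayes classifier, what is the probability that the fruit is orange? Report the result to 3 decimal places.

apple: 0.35 × 0.7 × 0.5 × (1−0.8) × (1−0.9) × 0.25 = 0.0006125
orange: 0.6 × 0.55 × 0.15 × (1−0.15) × (1−0.5) × 0.25 = 0.005259375
lemon: 0.05 × 0.05 × 0.45 × (1−0.55) × (1−0.45) × 0.15 = 0.000041765625
P(orange | x) = 0.005259375 / 0.005913640625 ≈ 0.889

0.889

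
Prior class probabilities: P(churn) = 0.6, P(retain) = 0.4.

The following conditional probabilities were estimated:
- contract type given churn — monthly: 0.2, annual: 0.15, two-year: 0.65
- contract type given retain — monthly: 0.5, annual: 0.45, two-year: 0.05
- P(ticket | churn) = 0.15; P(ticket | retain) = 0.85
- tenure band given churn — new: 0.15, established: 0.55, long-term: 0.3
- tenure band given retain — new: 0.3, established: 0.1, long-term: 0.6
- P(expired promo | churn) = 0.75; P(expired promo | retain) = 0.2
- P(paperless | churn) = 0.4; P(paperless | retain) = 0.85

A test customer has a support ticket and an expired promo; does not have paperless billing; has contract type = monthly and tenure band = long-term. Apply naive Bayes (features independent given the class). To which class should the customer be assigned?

retain

churn: 0.6 × 0.2 × 0.15 × 0.3 × 0.75 × (1−0.4) = 0.00243
retain: 0.4 × 0.5 × 0.85 × 0.6 × 0.2 × (1−0.85) = 0.00306
Highest score → retain.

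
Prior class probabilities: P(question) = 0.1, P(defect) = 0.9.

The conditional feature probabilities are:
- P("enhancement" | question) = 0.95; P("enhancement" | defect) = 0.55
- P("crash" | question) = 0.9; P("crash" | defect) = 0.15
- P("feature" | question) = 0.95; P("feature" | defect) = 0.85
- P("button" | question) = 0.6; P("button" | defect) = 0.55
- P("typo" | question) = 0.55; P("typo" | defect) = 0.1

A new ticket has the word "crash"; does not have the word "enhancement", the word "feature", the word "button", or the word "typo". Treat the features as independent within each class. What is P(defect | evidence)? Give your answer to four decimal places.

0.9891

question: 0.1 × (1−0.95) × 0.9 × (1−0.95) × (1−0.6) × (1−0.55) = 0.0000405
defect: 0.9 × (1−0.55) × 0.15 × (1−0.85) × (1−0.55) × (1−0.1) = 0.0036905625
P(defect | x) = 0.0036905625 / 0.0037310625 ≈ 0.9891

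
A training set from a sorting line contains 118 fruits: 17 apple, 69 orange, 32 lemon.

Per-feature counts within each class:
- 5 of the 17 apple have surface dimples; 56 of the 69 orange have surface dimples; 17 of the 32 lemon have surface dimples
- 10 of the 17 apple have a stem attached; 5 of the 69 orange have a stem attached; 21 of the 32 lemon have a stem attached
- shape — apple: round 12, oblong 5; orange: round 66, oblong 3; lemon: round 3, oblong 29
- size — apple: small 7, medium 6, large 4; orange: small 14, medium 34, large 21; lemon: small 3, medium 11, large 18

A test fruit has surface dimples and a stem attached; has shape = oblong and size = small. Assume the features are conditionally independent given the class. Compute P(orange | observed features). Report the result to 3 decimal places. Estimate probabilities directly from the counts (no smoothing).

apple: (17/118) × (5/17) × (10/17) × (5/17) × (7/17) ≈ 0.00301863
orange: (69/118) × (56/69) × (5/69) × (3/69) × (14/69) ≈ 0.000303374
lemon: (32/118) × (17/32) × (21/32) × (29/32) × (3/32) ≈ 0.00803259
P(orange | x) = 0.000303374 / 0.011354594 ≈ 0.027

0.027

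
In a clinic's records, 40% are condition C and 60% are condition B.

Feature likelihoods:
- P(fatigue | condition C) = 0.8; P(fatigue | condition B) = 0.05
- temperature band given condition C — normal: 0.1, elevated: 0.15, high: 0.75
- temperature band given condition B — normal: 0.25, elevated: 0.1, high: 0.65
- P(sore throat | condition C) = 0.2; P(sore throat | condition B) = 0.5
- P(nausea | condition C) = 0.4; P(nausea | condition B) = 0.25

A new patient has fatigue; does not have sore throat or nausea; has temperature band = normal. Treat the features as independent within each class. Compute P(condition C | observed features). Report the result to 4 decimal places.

condition C: 0.4 × 0.8 × 0.1 × (1−0.2) × (1−0.4) = 0.01536
condition B: 0.6 × 0.05 × 0.25 × (1−0.5) × (1−0.25) = 0.0028125
P(condition C | x) = 0.01536 / 0.0181725 ≈ 0.8452

0.8452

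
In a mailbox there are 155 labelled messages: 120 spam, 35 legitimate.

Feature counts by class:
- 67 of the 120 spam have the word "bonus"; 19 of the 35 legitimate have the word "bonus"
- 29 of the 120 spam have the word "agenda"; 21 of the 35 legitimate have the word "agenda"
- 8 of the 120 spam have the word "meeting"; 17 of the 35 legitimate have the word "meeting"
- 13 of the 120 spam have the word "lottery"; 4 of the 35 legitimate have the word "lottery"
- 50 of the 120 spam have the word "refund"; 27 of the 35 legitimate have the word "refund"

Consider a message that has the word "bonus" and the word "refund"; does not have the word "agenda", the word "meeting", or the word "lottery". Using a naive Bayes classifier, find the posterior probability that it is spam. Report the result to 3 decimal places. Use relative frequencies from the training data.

spam: (120/155) × (67/120) × (91/120) × (112/120) × (107/120) × (50/120) ≈ 0.113666
legitimate: (35/155) × (19/35) × (14/35) × (18/35) × (31/35) × (27/35) ≈ 0.0172296
P(spam | x) = 0.113666 / 0.1308956 ≈ 0.868

0.868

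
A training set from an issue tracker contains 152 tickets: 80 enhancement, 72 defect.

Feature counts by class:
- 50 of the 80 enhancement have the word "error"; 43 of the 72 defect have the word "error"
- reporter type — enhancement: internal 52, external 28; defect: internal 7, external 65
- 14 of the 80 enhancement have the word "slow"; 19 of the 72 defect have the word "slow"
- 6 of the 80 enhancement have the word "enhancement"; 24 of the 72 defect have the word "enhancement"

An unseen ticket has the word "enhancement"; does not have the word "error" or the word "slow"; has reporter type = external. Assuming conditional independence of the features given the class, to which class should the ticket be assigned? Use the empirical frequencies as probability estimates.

defect

enhancement: (80/152) × (30/80) × (28/80) × (66/80) × (6/80) ≈ 0.00427426
defect: (72/152) × (29/72) × (65/72) × (53/72) × (24/72) ≈ 0.0422627
Highest score → defect.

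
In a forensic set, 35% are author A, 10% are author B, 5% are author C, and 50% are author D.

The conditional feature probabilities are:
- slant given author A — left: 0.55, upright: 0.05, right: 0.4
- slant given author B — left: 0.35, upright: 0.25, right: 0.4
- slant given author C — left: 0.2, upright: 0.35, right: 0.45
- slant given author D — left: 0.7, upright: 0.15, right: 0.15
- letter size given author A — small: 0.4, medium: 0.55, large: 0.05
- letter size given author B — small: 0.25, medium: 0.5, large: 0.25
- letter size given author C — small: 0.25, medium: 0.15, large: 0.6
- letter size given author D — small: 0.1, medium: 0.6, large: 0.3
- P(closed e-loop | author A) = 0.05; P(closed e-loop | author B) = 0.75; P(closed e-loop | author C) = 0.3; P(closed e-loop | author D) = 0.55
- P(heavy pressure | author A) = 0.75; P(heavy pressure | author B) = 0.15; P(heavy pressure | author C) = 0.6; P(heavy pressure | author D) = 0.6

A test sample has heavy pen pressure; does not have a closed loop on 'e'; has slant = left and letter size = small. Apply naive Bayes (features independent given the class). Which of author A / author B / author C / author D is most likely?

author A

author A: 0.35 × 0.55 × 0.4 × (1−0.05) × 0.75 = 0.0548625
author B: 0.1 × 0.35 × 0.25 × (1−0.75) × 0.15 = 0.000328125
author C: 0.05 × 0.2 × 0.25 × (1−0.3) × 0.6 = 0.00105
author D: 0.5 × 0.7 × 0.1 × (1−0.55) × 0.6 = 0.00945
Highest score → author A.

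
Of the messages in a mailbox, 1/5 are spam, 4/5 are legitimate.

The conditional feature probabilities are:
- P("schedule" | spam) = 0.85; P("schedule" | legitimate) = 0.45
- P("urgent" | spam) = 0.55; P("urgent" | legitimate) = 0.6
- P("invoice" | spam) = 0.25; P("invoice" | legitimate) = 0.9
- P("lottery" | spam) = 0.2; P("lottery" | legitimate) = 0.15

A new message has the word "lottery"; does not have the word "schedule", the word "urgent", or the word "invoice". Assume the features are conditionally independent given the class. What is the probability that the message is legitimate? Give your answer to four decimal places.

0.5659

spam: 0.2 × (1−0.85) × (1−0.55) × (1−0.25) × 0.2 = 0.002025
legitimate: 0.8 × (1−0.45) × (1−0.6) × (1−0.9) × 0.15 = 0.00264
P(legitimate | x) = 0.00264 / 0.004665 ≈ 0.5659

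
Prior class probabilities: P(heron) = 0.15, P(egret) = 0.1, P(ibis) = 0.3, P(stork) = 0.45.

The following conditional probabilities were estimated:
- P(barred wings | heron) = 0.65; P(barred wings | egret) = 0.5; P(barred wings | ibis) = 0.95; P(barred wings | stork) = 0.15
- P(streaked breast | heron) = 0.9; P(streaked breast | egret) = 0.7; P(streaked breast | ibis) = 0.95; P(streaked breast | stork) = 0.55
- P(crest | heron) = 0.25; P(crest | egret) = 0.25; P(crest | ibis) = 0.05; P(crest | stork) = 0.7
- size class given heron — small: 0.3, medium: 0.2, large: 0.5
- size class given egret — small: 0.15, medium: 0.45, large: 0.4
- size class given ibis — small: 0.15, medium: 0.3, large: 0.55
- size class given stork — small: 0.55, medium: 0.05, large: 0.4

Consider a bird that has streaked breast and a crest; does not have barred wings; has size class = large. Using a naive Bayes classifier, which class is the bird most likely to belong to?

stork

heron: 0.15 × (1−0.65) × 0.9 × 0.25 × 0.5 = 0.00590625
egret: 0.1 × (1−0.5) × 0.7 × 0.25 × 0.4 = 0.0035
ibis: 0.3 × (1−0.95) × 0.95 × 0.05 × 0.55 = 0.000391875
stork: 0.45 × (1−0.15) × 0.55 × 0.7 × 0.4 = 0.058905
Highest score → stork.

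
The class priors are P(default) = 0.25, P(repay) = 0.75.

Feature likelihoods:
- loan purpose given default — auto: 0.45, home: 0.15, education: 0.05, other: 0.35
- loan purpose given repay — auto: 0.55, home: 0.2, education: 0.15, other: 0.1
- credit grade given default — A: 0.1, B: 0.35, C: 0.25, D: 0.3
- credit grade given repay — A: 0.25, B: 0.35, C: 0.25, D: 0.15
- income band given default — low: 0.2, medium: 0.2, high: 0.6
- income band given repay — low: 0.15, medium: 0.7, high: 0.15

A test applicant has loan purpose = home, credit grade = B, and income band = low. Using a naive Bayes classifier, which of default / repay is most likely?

repay

default: 0.25 × 0.15 × 0.35 × 0.2 = 0.002625
repay: 0.75 × 0.2 × 0.35 × 0.15 = 0.007875
Highest score → repay.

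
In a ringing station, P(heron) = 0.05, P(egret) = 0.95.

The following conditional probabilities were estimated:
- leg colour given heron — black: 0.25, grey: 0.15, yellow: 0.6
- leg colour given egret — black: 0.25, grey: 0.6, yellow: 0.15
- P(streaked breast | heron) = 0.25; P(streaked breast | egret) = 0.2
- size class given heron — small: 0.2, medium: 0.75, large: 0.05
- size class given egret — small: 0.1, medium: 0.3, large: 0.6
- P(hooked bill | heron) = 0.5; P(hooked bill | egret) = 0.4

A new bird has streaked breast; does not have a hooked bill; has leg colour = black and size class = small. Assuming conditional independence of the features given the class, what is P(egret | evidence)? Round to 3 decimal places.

0.901

heron: 0.05 × 0.25 × 0.25 × 0.2 × (1−0.5) = 0.0003125
egret: 0.95 × 0.25 × 0.2 × 0.1 × (1−0.4) = 0.00285
P(egret | x) = 0.00285 / 0.0031625 ≈ 0.901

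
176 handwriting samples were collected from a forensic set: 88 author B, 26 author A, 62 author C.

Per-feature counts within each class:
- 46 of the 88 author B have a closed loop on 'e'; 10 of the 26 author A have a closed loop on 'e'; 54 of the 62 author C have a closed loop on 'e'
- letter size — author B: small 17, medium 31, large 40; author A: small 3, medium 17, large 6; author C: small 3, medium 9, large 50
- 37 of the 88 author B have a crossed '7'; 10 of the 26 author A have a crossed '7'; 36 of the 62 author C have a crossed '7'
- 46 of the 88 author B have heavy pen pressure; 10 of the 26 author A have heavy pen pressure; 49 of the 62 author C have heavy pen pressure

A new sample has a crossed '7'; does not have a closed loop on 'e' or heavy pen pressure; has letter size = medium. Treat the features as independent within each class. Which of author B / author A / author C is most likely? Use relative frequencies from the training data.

author B: (88/176) × (42/88) × (31/88) × (37/88) × (42/88) ≈ 0.0168695
author A: (26/176) × (16/26) × (17/26) × (10/26) × (16/26) ≈ 0.0140688
author C: (62/176) × (8/62) × (9/62) × (36/62) × (13/62) ≈ 0.000803324
Highest score → author B.

author B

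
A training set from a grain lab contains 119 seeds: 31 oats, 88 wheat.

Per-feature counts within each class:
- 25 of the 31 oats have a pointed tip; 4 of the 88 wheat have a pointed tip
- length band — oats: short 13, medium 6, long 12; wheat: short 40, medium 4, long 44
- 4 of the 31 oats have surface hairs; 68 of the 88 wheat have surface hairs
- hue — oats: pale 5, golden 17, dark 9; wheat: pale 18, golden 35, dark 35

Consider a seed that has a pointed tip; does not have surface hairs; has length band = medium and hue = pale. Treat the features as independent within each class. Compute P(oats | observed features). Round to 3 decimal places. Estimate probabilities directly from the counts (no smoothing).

oats: (31/119) × (25/31) × (6/31) × (27/31) × (5/31) ≈ 0.00571206
wheat: (88/119) × (4/88) × (4/88) × (20/88) × (18/88) ≈ 0.0000710277
P(oats | x) = 0.00571206 / 0.0057830877 ≈ 0.988

0.988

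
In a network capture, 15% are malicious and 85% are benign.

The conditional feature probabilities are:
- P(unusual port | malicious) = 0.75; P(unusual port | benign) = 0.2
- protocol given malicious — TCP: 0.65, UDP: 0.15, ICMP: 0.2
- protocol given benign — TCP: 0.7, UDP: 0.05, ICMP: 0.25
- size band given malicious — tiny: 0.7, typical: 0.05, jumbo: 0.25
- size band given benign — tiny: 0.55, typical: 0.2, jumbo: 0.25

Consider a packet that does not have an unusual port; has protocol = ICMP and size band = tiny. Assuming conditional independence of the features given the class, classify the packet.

benign

malicious: 0.15 × (1−0.75) × 0.2 × 0.7 = 0.00525
benign: 0.85 × (1−0.2) × 0.25 × 0.55 = 0.0935
Highest score → benign.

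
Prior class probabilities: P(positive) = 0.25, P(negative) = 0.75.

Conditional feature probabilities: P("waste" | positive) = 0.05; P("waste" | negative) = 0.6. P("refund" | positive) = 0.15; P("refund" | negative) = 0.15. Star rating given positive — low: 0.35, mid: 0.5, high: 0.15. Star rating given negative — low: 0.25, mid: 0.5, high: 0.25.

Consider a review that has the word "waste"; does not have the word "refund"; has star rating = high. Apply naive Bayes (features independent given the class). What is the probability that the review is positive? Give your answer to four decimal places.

0.0164

positive: 0.25 × 0.05 × (1−0.15) × 0.15 = 0.00159375
negative: 0.75 × 0.6 × (1−0.15) × 0.25 = 0.095625
P(positive | x) = 0.00159375 / 0.09721875 ≈ 0.0164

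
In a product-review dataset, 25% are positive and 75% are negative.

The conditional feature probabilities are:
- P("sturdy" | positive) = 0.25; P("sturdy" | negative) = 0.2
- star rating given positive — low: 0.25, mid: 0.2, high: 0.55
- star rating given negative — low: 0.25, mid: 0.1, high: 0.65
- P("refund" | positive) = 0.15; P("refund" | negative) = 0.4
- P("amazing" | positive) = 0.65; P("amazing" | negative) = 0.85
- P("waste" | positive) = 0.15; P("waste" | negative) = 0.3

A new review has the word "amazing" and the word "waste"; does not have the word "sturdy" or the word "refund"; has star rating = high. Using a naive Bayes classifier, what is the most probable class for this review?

positive: 0.25 × (1−0.25) × 0.55 × (1−0.15) × 0.65 × 0.15 = 0.008546484375
negative: 0.75 × (1−0.2) × 0.65 × (1−0.4) × 0.85 × 0.3 = 0.05967
Highest score → negative.

negative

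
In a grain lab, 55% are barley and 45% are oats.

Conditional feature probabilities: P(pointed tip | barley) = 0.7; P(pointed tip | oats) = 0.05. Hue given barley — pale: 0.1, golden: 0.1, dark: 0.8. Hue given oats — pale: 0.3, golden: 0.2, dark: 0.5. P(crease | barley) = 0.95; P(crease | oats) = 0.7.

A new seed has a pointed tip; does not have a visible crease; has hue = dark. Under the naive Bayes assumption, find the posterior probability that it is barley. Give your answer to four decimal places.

0.8202

barley: 0.55 × 0.7 × 0.8 × (1−0.95) = 0.0154
oats: 0.45 × 0.05 × 0.5 × (1−0.7) = 0.003375
P(barley | x) = 0.0154 / 0.018775 ≈ 0.8202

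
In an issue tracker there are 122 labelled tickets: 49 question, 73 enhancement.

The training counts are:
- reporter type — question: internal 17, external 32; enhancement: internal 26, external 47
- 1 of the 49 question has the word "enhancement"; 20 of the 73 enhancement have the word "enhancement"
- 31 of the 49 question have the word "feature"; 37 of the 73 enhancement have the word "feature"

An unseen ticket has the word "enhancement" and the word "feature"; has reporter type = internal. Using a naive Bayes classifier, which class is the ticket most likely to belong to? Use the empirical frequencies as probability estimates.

question: (49/122) × (17/49) × (1/49) × (31/49) ≈ 0.00179911
enhancement: (73/122) × (26/73) × (20/73) × (37/73) ≈ 0.0295937
Highest score → enhancement.

enhancement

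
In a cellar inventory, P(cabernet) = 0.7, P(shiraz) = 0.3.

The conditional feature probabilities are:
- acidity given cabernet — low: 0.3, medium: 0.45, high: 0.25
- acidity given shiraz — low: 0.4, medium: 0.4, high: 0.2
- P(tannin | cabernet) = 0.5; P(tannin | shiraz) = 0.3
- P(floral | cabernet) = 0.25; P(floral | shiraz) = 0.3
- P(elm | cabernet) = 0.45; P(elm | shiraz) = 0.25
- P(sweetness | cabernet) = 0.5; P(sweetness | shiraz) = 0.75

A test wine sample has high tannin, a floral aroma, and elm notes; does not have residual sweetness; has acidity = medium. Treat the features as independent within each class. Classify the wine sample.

cabernet

cabernet: 0.7 × 0.45 × 0.5 × 0.25 × 0.45 × (1−0.5) = 0.008859375
shiraz: 0.3 × 0.4 × 0.3 × 0.3 × 0.25 × (1−0.75) = 0.000675
Highest score → cabernet.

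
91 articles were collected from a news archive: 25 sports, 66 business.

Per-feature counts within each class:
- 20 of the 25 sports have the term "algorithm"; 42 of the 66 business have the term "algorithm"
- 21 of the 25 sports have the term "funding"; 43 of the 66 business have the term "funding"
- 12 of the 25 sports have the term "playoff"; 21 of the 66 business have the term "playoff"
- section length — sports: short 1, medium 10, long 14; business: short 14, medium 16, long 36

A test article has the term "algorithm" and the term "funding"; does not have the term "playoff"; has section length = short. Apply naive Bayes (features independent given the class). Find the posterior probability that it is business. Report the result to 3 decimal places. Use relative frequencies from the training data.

sports: (25/91) × (20/25) × (21/25) × (13/25) × (1/25) = 0.00384
business: (66/91) × (42/66) × (43/66) × (45/66) × (14/66) ≈ 0.0434896
P(business | x) = 0.0434896 / 0.0473296 ≈ 0.919

0.919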